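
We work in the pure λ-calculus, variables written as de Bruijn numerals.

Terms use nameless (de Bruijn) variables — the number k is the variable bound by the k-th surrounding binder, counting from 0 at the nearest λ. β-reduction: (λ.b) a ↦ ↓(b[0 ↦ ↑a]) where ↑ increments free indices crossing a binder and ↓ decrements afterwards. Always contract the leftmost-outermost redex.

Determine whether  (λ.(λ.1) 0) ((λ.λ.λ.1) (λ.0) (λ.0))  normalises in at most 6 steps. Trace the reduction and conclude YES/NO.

  start: (λ.(λ.1) 0) ((λ.λ.λ.1) (λ.0) (λ.0))
  [1] (λ.(λ.λ.λ.1) (λ.0) (λ.0)) ((λ.λ.λ.1) (λ.0) (λ.0))
  [2] (λ.λ.λ.1) (λ.0) (λ.0)
  [3] (λ.λ.1) (λ.0)
  [4] λ.λ.0

Answer: YES — reaches normal form λ.λ.0 in 4 ≤ 6 steps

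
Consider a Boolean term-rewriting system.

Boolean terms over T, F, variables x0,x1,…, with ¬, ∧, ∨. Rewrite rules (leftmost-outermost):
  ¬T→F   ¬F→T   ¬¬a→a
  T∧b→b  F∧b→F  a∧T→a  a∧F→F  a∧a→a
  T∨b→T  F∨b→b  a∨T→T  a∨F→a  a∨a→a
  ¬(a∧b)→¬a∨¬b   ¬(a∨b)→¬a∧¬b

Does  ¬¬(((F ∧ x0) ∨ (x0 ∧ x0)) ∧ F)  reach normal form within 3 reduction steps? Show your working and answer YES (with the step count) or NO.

Answer: YES — reaches normal form F in 2 ≤ 3 steps

Reduction:
  start: ¬¬(((F ∧ x0) ∨ (x0 ∧ x0)) ∧ F)
  step 1: ((F ∧ x0) ∨ (x0 ∧ x0)) ∧ F
  step 2: F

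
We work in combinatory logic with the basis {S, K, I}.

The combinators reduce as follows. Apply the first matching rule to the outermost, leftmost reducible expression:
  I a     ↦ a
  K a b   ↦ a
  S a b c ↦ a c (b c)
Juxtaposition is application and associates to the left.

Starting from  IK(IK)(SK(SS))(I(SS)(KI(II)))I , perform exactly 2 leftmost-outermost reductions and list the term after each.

  start: IK(IK)(SK(SS))(I(SS)(KI(II)))I
  →1  K(IK)(SK(SS))(I(SS)(KI(II)))I
  →2  IK(I(SS)(KI(II)))I

Answer: after 2 steps: IK(I(SS)(KI(II)))I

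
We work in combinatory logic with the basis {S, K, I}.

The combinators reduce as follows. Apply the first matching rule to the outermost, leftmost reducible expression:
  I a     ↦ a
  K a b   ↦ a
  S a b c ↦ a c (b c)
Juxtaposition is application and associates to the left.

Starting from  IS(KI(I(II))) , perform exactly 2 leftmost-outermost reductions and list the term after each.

Answer: after 2 steps: SI

Working:
  start: IS(KI(I(II)))
  [1] S(KI(I(II)))
  [2] SI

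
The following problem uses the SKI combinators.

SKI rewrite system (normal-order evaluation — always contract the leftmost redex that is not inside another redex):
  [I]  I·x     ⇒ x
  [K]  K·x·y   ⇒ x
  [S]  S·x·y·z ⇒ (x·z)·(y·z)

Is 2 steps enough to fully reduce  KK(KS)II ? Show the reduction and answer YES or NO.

Answer: YES — reaches normal form I in 2 ≤ 2 steps

Working:
  start: KK(KS)II
  →1  KII
  →2  I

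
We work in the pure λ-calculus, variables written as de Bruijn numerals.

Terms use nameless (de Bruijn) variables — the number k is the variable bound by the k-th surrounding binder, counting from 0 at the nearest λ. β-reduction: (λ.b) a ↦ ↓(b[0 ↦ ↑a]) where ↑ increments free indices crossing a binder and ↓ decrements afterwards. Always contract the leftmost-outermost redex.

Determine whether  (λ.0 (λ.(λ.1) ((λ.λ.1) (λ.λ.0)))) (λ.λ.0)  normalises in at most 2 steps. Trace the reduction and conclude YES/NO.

  start: (λ.0 (λ.(λ.1) ((λ.λ.1) (λ.λ.0)))) (λ.λ.0)
  →1  (λ.λ.0) (λ.(λ.1) ((λ.λ.1) (λ.λ.0)))
  →2  λ.0

Answer: YES — reaches normal form λ.0 in 2 ≤ 2 steps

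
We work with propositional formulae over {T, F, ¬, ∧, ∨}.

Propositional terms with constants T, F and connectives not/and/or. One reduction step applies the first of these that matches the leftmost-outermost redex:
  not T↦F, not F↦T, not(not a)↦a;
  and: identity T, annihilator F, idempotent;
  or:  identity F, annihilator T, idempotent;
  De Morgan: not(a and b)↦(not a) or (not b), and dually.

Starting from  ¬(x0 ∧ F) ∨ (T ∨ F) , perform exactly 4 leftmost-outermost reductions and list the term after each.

Answer: after 4 steps: T

Derivation:
  start: ¬(x0 ∧ F) ∨ (T ∨ F)
  →1  (¬x0 ∨ ¬F) ∨ (T ∨ F)
  →2  (¬x0 ∨ T) ∨ (T ∨ F)
  →3  T ∨ (T ∨ F)
  →4  T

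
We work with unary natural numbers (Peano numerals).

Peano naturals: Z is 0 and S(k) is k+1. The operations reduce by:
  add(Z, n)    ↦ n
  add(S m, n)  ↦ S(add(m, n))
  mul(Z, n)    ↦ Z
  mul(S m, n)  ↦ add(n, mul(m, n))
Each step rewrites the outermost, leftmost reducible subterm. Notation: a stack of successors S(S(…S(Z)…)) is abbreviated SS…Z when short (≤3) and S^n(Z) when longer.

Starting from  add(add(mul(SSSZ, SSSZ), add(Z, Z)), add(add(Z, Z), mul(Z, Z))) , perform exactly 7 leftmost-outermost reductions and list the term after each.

Answer: after 7 steps: S(S(add(add(add(SZ, mul(SSZ, SSSZ)), add(Z, Z)), add(add(Z, Z), mul(Z, Z)))))

Derivation:
  start: add(add(mul(SSSZ, SSSZ), add(Z, Z)), add(add(Z, Z), mul(Z, Z)))
  →1  add(add(add(SSSZ, mul(SSZ, SSSZ)), add(Z, Z)), add(add(Z, Z), mul(Z, Z)))
  →2  add(add(S(add(SSZ, mul(SSZ, SSSZ))), add(Z, Z)), add(add(Z, Z), mul(Z, Z)))
  →3  add(S(add(add(SSZ, mul(SSZ, SSSZ)), add(Z, Z))), add(add(Z, Z), mul(Z, Z)))
  →4  S(add(add(add(SSZ, mul(SSZ, SSSZ)), add(Z, Z)), add(add(Z, Z), mul(Z, Z))))
  →5  S(add(add(S(add(SZ, mul(SSZ, SSSZ))), add(Z, Z)), add(add(Z, Z), mul(Z, Z))))
  →6  S(add(S(add(add(SZ, mul(SSZ, SSSZ)), add(Z, Z))), add(add(Z, Z), mul(Z, Z))))
  →7  S(S(add(add(add(SZ, mul(SSZ, SSSZ)), add(Z, Z)), add(add(Z, Z), mul(Z, Z)))))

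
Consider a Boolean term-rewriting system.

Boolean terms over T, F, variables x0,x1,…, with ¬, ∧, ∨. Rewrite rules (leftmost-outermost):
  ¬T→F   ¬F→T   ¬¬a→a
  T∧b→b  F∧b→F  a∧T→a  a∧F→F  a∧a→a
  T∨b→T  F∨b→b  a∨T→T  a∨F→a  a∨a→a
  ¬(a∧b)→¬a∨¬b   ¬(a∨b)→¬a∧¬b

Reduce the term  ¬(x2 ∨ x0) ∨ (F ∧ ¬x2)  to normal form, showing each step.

Answer: normal form = ¬x2 ∧ ¬x0  (in 3 steps)

Derivation:
  start: ¬(x2 ∨ x0) ∨ (F ∧ ¬x2)
  [1] (¬x2 ∧ ¬x0) ∨ (F ∧ ¬x2)
  [2] (¬x2 ∧ ¬x0) ∨ F
  [3] ¬x2 ∧ ¬x0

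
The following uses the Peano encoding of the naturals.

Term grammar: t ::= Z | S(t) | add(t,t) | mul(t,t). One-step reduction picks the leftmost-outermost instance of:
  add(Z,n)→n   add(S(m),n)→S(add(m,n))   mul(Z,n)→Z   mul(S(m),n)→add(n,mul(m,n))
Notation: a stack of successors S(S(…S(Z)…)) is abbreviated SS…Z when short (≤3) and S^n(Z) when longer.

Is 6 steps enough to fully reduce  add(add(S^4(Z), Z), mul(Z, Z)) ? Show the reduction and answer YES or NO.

Answer: NO — after 6 steps the term is S(S(S(add(add(SZ, Z), mul(Z, Z))))), not yet normal

Working:
  start: add(add(S^4(Z), Z), mul(Z, Z))
  →1  add(S(add(SSSZ, Z)), mul(Z, Z))
  →2  S(add(add(SSSZ, Z), mul(Z, Z)))
  →3  S(add(S(add(SSZ, Z)), mul(Z, Z)))
  →4  S(S(add(add(SSZ, Z), mul(Z, Z))))
  →5  S(S(add(S(add(SZ, Z)), mul(Z, Z))))
  →6  S(S(S(add(add(SZ, Z), mul(Z, Z)))))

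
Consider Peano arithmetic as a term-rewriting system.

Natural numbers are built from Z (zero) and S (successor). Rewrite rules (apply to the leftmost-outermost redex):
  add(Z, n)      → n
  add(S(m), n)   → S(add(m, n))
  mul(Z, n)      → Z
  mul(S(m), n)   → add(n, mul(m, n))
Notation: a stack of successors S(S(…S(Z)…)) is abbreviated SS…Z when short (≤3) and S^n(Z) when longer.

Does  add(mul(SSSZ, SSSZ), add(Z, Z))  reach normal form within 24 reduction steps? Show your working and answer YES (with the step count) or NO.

  start: add(mul(SSSZ, SSSZ), add(Z, Z))
  [1] add(add(SSSZ, mul(SSZ, SSSZ)), add(Z, Z))
  [2] add(S(add(SSZ, mul(SSZ, SSSZ))), add(Z, Z))
  [3] S(add(add(SSZ, mul(SSZ, SSSZ)), add(Z, Z)))
  [4] S(add(S(add(SZ, mul(SSZ, SSSZ))), add(Z, Z)))
  [5] S(S(add(add(SZ, mul(SSZ, SSSZ)), add(Z, Z))))
  [6] S(S(add(S(add(Z, mul(SSZ, SSSZ))), add(Z, Z))))
  [7] S(S(S(add(add(Z, mul(SSZ, SSSZ)), add(Z, Z)))))
  [8] S(S(S(add(mul(SSZ, SSSZ), add(Z, Z)))))
  [9] S(S(S(add(add(SSSZ, mul(SZ, SSSZ)), add(Z, Z)))))
  [10] S(S(S(add(S(add(SSZ, mul(SZ, SSSZ))), add(Z, Z)))))
  [11] S(S(S(S(add(add(SSZ, mul(SZ, SSSZ)), add(Z, Z))))))
  [12] S(S(S(S(add(S(add(SZ, mul(SZ, SSSZ))), add(Z, Z))))))
  [13] S(S(S(S(S(add(add(SZ, mul(SZ, SSSZ)), add(Z, Z)))))))
  [14] S(S(S(S(S(add(S(add(Z, mul(SZ, SSSZ))), add(Z, Z)))))))
  [15] S(S(S(S(S(S(add(add(Z, mul(SZ, SSSZ)), add(Z, Z))))))))
  [16] S(S(S(S(S(S(add(mul(SZ, SSSZ), add(Z, Z))))))))
  [17] S(S(S(S(S(S(add(add(SSSZ, mul(Z, SSSZ)), add(Z, Z))))))))
  [18] S(S(S(S(S(S(add(S(add(SSZ, mul(Z, SSSZ))), add(Z, Z))))))))
  [19] S(S(S(S(S(S(S(add(add(SSZ, mul(Z, SSSZ)), add(Z, Z)))))))))
  [20] S(S(S(S(S(S(S(add(S(add(SZ, mul(Z, SSSZ))), add(Z, Z)))))))))
  [21] S(S(S(S(S(S(S(S(add(add(SZ, mul(Z, SSSZ)), add(Z, Z))))))))))
  [22] S(S(S(S(S(S(S(S(add(S(add(Z, mul(Z, SSSZ))), add(Z, Z))))))))))
  [23] S(S(S(S(S(S(S(S(S(add(add(Z, mul(Z, SSSZ)), add(Z, Z)))))))))))
  [24] S(S(S(S(S(S(S(S(S(add(mul(Z, SSSZ), add(Z, Z)))))))))))

Answer: NO — after 24 steps the term is S(S(S(S(S(S(S(S(S(add(mul(Z, SSSZ), add(Z, Z))))))))))), not yet normal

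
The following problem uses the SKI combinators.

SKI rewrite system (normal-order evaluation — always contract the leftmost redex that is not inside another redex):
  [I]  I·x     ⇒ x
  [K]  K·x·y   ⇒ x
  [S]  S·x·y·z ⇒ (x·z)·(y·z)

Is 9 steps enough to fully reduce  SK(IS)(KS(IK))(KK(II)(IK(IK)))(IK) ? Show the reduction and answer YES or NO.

  start: SK(IS)(KS(IK))(KK(II)(IK(IK)))(IK)
  →1  K(KS(IK))(IS(KS(IK)))(KK(II)(IK(IK)))(IK)
  →2  KS(IK)(KK(II)(IK(IK)))(IK)
  →3  S(KK(II)(IK(IK)))(IK)
  →4  S(K(IK(IK)))(IK)
  →5  S(K(K(IK)))(IK)
  →6  S(K(KK))(IK)
  →7  S(K(KK))K

Answer: YES — reaches normal form S(K(KK))K in 7 ≤ 9 steps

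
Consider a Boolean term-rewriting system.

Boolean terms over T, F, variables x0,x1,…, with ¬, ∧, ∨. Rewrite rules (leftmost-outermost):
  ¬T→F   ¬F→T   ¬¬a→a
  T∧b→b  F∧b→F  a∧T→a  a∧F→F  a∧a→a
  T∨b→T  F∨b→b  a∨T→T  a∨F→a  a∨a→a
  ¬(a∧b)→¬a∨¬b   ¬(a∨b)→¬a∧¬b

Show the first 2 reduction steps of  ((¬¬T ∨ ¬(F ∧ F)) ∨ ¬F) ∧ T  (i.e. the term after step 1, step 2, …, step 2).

  start: ((¬¬T ∨ ¬(F ∧ F)) ∨ ¬F) ∧ T
  step 1: (¬¬T ∨ ¬(F ∧ F)) ∨ ¬F
  step 2: (T ∨ ¬(F ∧ F)) ∨ ¬F

Answer: after 2 steps: (T ∨ ¬(F ∧ F)) ∨ ¬F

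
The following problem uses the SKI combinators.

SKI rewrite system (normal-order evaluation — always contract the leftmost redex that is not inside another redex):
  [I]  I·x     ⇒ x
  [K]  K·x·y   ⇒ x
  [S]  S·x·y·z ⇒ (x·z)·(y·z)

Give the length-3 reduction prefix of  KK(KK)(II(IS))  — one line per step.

Answer: after 3 steps: K(IS)

Working:
  start: KK(KK)(II(IS))
  →1  K(II(IS))
  →2  K(I(IS))
  →3  K(IS)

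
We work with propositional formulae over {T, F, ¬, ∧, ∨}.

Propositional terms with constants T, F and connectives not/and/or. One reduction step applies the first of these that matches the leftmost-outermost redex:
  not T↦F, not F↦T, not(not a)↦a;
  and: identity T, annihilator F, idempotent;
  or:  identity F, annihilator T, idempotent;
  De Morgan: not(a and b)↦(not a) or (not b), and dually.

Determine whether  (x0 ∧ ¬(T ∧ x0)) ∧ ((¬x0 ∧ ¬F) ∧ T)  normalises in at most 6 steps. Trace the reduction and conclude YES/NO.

Answer: YES — reaches normal form (x0 ∧ ¬x0) ∧ ¬x0 in 6 ≤ 6 steps

Reduction:
  start: (x0 ∧ ¬(T ∧ x0)) ∧ ((¬x0 ∧ ¬F) ∧ T)
  step 1: (x0 ∧ (¬T ∨ ¬x0)) ∧ ((¬x0 ∧ ¬F) ∧ T)
  step 2: (x0 ∧ (F ∨ ¬x0)) ∧ ((¬x0 ∧ ¬F) ∧ T)
  step 3: (x0 ∧ ¬x0) ∧ ((¬x0 ∧ ¬F) ∧ T)
  step 4: (x0 ∧ ¬x0) ∧ (¬x0 ∧ ¬F)
  step 5: (x0 ∧ ¬x0) ∧ (¬x0 ∧ T)
  step 6: (x0 ∧ ¬x0) ∧ ¬x0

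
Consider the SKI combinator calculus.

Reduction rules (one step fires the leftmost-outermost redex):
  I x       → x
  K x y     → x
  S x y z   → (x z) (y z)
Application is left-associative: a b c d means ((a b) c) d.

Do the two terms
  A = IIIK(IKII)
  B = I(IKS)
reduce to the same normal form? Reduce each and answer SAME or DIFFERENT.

Answer: DIFFERENT — A ⇓ KI, B ⇓ KS

Reduction:
Term A:
  start: IIIK(IKII)
  [1] IIK(IKII)
  [2] IK(IKII)
  [3] K(IKII)
  [4] K(KII)
  [5] KI

Term B:
  start: I(IKS)
  [1] IKS
  [2] KS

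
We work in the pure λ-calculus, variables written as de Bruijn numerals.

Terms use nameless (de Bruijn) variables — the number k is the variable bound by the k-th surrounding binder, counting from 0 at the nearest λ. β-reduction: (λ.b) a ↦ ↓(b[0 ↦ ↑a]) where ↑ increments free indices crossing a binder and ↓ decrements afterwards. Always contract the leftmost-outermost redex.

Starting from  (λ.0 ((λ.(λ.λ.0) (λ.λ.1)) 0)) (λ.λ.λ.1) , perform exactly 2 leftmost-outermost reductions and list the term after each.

  start: (λ.0 ((λ.(λ.λ.0) (λ.λ.1)) 0)) (λ.λ.λ.1)
  step 1: (λ.λ.λ.1) ((λ.(λ.λ.0) (λ.λ.1)) (λ.λ.λ.1))
  step 2: λ.λ.1

Answer: after 2 steps: λ.λ.1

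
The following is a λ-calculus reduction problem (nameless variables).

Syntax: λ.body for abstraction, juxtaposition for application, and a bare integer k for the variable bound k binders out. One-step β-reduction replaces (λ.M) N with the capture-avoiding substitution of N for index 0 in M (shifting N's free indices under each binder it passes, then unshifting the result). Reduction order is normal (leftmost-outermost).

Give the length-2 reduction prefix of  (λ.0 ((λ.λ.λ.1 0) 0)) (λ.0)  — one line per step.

Answer: after 2 steps: (λ.λ.λ.1 0) (λ.0)

Reduction:
  start: (λ.0 ((λ.λ.λ.1 0) 0)) (λ.0)
  step 1: (λ.0) ((λ.λ.λ.1 0) (λ.0))
  step 2: (λ.λ.λ.1 0) (λ.0)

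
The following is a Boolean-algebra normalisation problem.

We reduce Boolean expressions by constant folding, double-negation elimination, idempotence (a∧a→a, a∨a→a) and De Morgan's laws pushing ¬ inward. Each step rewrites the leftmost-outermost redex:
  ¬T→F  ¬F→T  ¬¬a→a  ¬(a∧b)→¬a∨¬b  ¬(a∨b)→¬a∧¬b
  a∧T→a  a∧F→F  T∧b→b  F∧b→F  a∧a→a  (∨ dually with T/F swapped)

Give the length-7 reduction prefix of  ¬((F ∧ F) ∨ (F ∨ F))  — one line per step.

Answer: after 7 steps: ¬F

Working:
  start: ¬((F ∧ F) ∨ (F ∨ F))
  [1] ¬(F ∧ F) ∧ ¬(F ∨ F)
  [2] (¬F ∨ ¬F) ∧ ¬(F ∨ F)
  [3] ¬F ∧ ¬(F ∨ F)
  [4] T ∧ ¬(F ∨ F)
  [5] ¬(F ∨ F)
  [6] ¬F ∧ ¬F
  [7] ¬F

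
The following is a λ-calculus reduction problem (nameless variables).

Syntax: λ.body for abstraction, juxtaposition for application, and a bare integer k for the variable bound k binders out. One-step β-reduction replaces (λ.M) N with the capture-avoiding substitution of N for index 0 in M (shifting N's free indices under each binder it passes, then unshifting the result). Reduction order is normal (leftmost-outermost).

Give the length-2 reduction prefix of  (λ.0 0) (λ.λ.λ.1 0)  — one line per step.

  start: (λ.0 0) (λ.λ.λ.1 0)
  →1  (λ.λ.λ.1 0) (λ.λ.λ.1 0)
  →2  λ.λ.1 0

Answer: after 2 steps: λ.λ.1 0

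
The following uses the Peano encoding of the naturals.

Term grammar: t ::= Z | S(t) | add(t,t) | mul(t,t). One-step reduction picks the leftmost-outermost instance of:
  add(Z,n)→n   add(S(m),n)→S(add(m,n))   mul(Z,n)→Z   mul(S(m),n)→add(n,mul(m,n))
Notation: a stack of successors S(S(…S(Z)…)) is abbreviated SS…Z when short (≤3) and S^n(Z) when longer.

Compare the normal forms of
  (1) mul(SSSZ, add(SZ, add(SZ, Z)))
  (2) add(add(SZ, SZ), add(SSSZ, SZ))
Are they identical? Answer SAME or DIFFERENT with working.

Term A:
  start: mul(SSSZ, add(SZ, add(SZ, Z)))
  [1] add(add(SZ, add(SZ, Z)), mul(SSZ, add(SZ, add(SZ, Z))))
  [2] add(S(add(Z, add(SZ, Z))), mul(SSZ, add(SZ, add(SZ, Z))))
  [3] S(add(add(Z, add(SZ, Z)), mul(SSZ, add(SZ, add(SZ, Z)))))
  [4] S(add(add(SZ, Z), mul(SSZ, add(SZ, add(SZ, Z)))))
  [5] S(add(S(add(Z, Z)), mul(SSZ, add(SZ, add(SZ, Z)))))
  [6] S(S(add(add(Z, Z), mul(SSZ, add(SZ, add(SZ, Z))))))
  [7] S(S(add(Z, mul(SSZ, add(SZ, add(SZ, Z))))))
  [8] S(S(mul(SSZ, add(SZ, add(SZ, Z)))))
  [9] S(S(add(add(SZ, add(SZ, Z)), mul(SZ, add(SZ, add(SZ, Z))))))
  [10] S(S(add(S(add(Z, add(SZ, Z))), mul(SZ, add(SZ, add(SZ, Z))))))
  [11] S(S(S(add(add(Z, add(SZ, Z)), mul(SZ, add(SZ, add(SZ, Z)))))))
  [12] S(S(S(add(add(SZ, Z), mul(SZ, add(SZ, add(SZ, Z)))))))
  [13] S(S(S(add(S(add(Z, Z)), mul(SZ, add(SZ, add(SZ, Z)))))))
  [14] S(S(S(S(add(add(Z, Z), mul(SZ, add(SZ, add(SZ, Z))))))))
  [15] S(S(S(S(add(Z, mul(SZ, add(SZ, add(SZ, Z))))))))
  [16] S(S(S(S(mul(SZ, add(SZ, add(SZ, Z)))))))
  [17] S(S(S(S(add(add(SZ, add(SZ, Z)), mul(Z, add(SZ, add(SZ, Z))))))))
  [18] S(S(S(S(add(S(add(Z, add(SZ, Z))), mul(Z, add(SZ, add(SZ, Z))))))))
  [19] S(S(S(S(S(add(add(Z, add(SZ, Z)), mul(Z, add(SZ, add(SZ, Z)))))))))
  [20] S(S(S(S(S(add(add(SZ, Z), mul(Z, add(SZ, add(SZ, Z)))))))))
  [21] S(S(S(S(S(add(S(add(Z, Z)), mul(Z, add(SZ, add(SZ, Z)))))))))
  [22] S(S(S(S(S(S(add(add(Z, Z), mul(Z, add(SZ, add(SZ, Z))))))))))
  [23] S(S(S(S(S(S(add(Z, mul(Z, add(SZ, add(SZ, Z))))))))))
  [24] S(S(S(S(S(S(mul(Z, add(SZ, add(SZ, Z)))))))))
  [25] S^6(Z)

Term B:
  start: add(add(SZ, SZ), add(SSSZ, SZ))
  [1] add(S(add(Z, SZ)), add(SSSZ, SZ))
  [2] S(add(add(Z, SZ), add(SSSZ, SZ)))
  [3] S(add(SZ, add(SSSZ, SZ)))
  [4] S(S(add(Z, add(SSSZ, SZ))))
  [5] S(S(add(SSSZ, SZ)))
  [6] S(S(S(add(SSZ, SZ))))
  [7] S(S(S(S(add(SZ, SZ)))))
  [8] S(S(S(S(S(add(Z, SZ))))))
  [9] S^6(Z)

Answer: SAME — A ⇓ S^6(Z), B ⇓ S^6(Z)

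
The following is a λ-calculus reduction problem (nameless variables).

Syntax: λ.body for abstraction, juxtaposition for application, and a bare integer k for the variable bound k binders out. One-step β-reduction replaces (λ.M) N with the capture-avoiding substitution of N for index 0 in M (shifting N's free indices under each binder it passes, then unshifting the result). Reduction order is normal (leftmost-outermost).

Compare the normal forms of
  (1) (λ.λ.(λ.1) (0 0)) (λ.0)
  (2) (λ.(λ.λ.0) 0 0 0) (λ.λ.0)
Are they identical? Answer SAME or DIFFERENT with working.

Term A:
  start: (λ.λ.(λ.1) (0 0)) (λ.0)
  step 1: λ.(λ.1) (0 0)
  step 2: λ.0

Term B:
  start: (λ.(λ.λ.0) 0 0 0) (λ.λ.0)
  step 1: (λ.λ.0) (λ.λ.0) (λ.λ.0) (λ.λ.0)
  step 2: (λ.0) (λ.λ.0) (λ.λ.0)
  step 3: (λ.λ.0) (λ.λ.0)
  step 4: λ.0

Answer: SAME — A ⇓ λ.0, B ⇓ λ.0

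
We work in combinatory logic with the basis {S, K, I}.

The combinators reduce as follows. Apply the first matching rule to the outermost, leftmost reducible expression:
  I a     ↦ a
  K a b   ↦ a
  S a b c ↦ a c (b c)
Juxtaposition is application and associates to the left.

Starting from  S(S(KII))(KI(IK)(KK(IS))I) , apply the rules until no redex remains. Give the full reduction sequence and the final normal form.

Answer: normal form = S(SI)(KI)  (in 4 steps)

Reduction:
  start: S(S(KII))(KI(IK)(KK(IS))I)
  →1  S(SI)(KI(IK)(KK(IS))I)
  →2  S(SI)(I(KK(IS))I)
  →3  S(SI)(KK(IS)I)
  →4  S(SI)(KI)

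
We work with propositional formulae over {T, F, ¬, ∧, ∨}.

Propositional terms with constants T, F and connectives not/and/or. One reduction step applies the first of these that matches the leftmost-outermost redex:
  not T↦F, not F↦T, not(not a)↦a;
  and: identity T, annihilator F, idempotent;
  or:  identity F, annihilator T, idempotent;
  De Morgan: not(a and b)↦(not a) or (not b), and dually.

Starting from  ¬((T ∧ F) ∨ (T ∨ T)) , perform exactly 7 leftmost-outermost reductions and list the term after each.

  start: ¬((T ∧ F) ∨ (T ∨ T))
  step 1: ¬(T ∧ F) ∧ ¬(T ∨ T)
  step 2: (¬T ∨ ¬F) ∧ ¬(T ∨ T)
  step 3: (F ∨ ¬F) ∧ ¬(T ∨ T)
  step 4: ¬F ∧ ¬(T ∨ T)
  step 5: T ∧ ¬(T ∨ T)
  step 6: ¬(T ∨ T)
  step 7: ¬T ∧ ¬T

Answer: after 7 steps: ¬T ∧ ¬T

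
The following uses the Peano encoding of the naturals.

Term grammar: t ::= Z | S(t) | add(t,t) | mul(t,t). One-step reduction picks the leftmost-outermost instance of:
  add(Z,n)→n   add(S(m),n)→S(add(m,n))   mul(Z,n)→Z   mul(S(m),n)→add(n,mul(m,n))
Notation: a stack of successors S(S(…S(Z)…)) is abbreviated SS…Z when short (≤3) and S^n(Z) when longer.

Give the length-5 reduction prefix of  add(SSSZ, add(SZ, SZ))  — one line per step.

Answer: after 5 steps: S(S(S(S(add(Z, SZ)))))

Working:
  start: add(SSSZ, add(SZ, SZ))
  [1] S(add(SSZ, add(SZ, SZ)))
  [2] S(S(add(SZ, add(SZ, SZ))))
  [3] S(S(S(add(Z, add(SZ, SZ)))))
  [4] S(S(S(add(SZ, SZ))))
  [5] S(S(S(S(add(Z, SZ)))))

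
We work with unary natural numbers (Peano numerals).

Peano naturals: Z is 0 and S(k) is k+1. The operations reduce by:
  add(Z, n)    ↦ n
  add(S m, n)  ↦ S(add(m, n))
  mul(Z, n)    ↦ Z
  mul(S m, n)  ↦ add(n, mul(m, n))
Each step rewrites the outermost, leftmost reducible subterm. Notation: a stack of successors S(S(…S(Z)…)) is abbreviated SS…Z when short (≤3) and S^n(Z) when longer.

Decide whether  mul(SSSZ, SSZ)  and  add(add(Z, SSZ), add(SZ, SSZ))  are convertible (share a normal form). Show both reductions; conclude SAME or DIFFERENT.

Term A:
  start: mul(SSSZ, SSZ)
  [1] add(SSZ, mul(SSZ, SSZ))
  [2] S(add(SZ, mul(SSZ, SSZ)))
  [3] S(S(add(Z, mul(SSZ, SSZ))))
  [4] S(S(mul(SSZ, SSZ)))
  [5] S(S(add(SSZ, mul(SZ, SSZ))))
  [6] S(S(S(add(SZ, mul(SZ, SSZ)))))
  [7] S(S(S(S(add(Z, mul(SZ, SSZ))))))
  [8] S(S(S(S(mul(SZ, SSZ)))))
  [9] S(S(S(S(add(SSZ, mul(Z, SSZ))))))
  [10] S(S(S(S(S(add(SZ, mul(Z, SSZ)))))))
  [11] S(S(S(S(S(S(add(Z, mul(Z, SSZ))))))))
  [12] S(S(S(S(S(S(mul(Z, SSZ)))))))
  [13] S^6(Z)

Term B:
  start: add(add(Z, SSZ), add(SZ, SSZ))
  [1] add(SSZ, add(SZ, SSZ))
  [2] S(add(SZ, add(SZ, SSZ)))
  [3] S(S(add(Z, add(SZ, SSZ))))
  [4] S(S(add(SZ, SSZ)))
  [5] S(S(S(add(Z, SSZ))))
  [6] S^5(Z)

Answer: DIFFERENT — A ⇓ S^6(Z), B ⇓ S^5(Z)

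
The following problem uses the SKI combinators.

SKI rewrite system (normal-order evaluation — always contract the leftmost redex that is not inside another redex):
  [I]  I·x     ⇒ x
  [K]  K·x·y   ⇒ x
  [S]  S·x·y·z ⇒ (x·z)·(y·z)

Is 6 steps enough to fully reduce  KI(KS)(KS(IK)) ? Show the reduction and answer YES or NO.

  start: KI(KS)(KS(IK))
  →1  I(KS(IK))
  →2  KS(IK)
  →3  S

Answer: YES — reaches normal form S in 3 ≤ 6 steps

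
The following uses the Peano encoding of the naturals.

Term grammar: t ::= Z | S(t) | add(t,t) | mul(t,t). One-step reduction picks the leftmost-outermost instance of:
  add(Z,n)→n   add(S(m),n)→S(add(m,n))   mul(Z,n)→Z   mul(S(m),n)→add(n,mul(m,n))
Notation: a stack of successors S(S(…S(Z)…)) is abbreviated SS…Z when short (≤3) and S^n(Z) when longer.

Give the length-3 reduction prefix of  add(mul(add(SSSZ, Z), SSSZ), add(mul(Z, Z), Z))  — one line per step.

Answer: after 3 steps: add(S(add(SSZ, mul(add(SSZ, Z), SSSZ))), add(mul(Z, Z), Z))

Derivation:
  start: add(mul(add(SSSZ, Z), SSSZ), add(mul(Z, Z), Z))
  [1] add(mul(S(add(SSZ, Z)), SSSZ), add(mul(Z, Z), Z))
  [2] add(add(SSSZ, mul(add(SSZ, Z), SSSZ)), add(mul(Z, Z), Z))
  [3] add(S(add(SSZ, mul(add(SSZ, Z), SSSZ))), add(mul(Z, Z), Z))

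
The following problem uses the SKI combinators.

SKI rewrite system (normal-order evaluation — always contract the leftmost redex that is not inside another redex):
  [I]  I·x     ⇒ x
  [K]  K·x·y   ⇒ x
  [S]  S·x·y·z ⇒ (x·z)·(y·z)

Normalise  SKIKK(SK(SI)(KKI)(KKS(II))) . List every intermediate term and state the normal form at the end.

Answer: normal form = K  (in 3 steps)

Derivation:
  start: SKIKK(SK(SI)(KKI)(KKS(II)))
  [1] KK(IK)K(SK(SI)(KKI)(KKS(II)))
  [2] KK(SK(SI)(KKI)(KKS(II)))
  [3] K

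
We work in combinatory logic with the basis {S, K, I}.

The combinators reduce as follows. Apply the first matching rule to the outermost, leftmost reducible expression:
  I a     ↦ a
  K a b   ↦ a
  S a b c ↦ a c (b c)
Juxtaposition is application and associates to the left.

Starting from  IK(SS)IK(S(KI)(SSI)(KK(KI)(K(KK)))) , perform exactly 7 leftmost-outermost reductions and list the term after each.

  start: IK(SS)IK(S(KI)(SSI)(KK(KI)(K(KK))))
  →1  K(SS)IK(S(KI)(SSI)(KK(KI)(K(KK))))
  →2  SSK(S(KI)(SSI)(KK(KI)(K(KK))))
  →3  S(S(KI)(SSI)(KK(KI)(K(KK))))(K(S(KI)(SSI)(KK(KI)(K(KK)))))
  →4  S(KI(KK(KI)(K(KK)))(SSI(KK(KI)(K(KK)))))(K(S(KI)(SSI)(KK(KI)(K(KK)))))
  →5  S(I(SSI(KK(KI)(K(KK)))))(K(S(KI)(SSI)(KK(KI)(K(KK)))))
  →6  S(SSI(KK(KI)(K(KK))))(K(S(KI)(SSI)(KK(KI)(K(KK)))))
  →7  S(S(KK(KI)(K(KK)))(I(KK(KI)(K(KK)))))(K(S(KI)(SSI)(KK(KI)(K(KK)))))

Answer: after 7 steps: S(S(KK(KI)(K(KK)))(I(KK(KI)(K(KK)))))(K(S(KI)(SSI)(KK(KI)(K(KK)))))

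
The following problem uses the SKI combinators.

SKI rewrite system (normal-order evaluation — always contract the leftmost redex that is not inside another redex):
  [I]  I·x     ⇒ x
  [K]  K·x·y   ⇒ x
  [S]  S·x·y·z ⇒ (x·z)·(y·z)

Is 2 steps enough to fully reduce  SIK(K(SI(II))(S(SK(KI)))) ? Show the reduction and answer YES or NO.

Answer: NO — after 2 steps the term is K(SI(II))(S(SK(KI)))(K(K(SI(II))(S(SK(KI))))), not yet normal

Working:
  start: SIK(K(SI(II))(S(SK(KI))))
  step 1: I(K(SI(II))(S(SK(KI))))(K(K(SI(II))(S(SK(KI)))))
  step 2: K(SI(II))(S(SK(KI)))(K(K(SI(II))(S(SK(KI)))))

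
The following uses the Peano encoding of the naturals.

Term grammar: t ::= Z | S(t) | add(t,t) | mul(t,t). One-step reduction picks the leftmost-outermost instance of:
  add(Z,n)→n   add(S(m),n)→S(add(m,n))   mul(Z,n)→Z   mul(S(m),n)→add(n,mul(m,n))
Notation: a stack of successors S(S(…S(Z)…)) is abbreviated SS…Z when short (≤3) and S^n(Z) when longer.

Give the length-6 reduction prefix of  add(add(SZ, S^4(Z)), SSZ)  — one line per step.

Answer: after 6 steps: S(S(S(S(add(SZ, SSZ)))))

Derivation:
  start: add(add(SZ, S^4(Z)), SSZ)
  [1] add(S(add(Z, S^4(Z))), SSZ)
  [2] S(add(add(Z, S^4(Z)), SSZ))
  [3] S(add(S^4(Z), SSZ))
  [4] S(S(add(SSSZ, SSZ)))
  [5] S(S(S(add(SSZ, SSZ))))
  [6] S(S(S(S(add(SZ, SSZ)))))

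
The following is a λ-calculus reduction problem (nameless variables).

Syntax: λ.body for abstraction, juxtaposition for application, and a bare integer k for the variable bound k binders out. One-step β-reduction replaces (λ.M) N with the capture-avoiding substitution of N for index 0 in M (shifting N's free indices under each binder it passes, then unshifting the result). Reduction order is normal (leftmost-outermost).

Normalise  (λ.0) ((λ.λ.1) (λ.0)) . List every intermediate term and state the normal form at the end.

  start: (λ.0) ((λ.λ.1) (λ.0))
  →1  (λ.λ.1) (λ.0)
  →2  λ.λ.0

Answer: normal form = λ.λ.0  (in 2 steps)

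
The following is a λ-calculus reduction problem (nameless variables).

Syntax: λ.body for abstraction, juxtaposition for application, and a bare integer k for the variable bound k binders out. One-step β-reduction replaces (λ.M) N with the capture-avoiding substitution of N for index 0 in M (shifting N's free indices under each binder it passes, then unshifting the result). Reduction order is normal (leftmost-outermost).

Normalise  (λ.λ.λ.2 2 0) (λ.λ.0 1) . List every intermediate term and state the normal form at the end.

  start: (λ.λ.λ.2 2 0) (λ.λ.0 1)
  [1] λ.λ.(λ.λ.0 1) (λ.λ.0 1) 0
  [2] λ.λ.(λ.0 (λ.λ.0 1)) 0
  [3] λ.λ.0 (λ.λ.0 1)

Answer: normal form = λ.λ.0 (λ.λ.0 1)  (in 3 steps)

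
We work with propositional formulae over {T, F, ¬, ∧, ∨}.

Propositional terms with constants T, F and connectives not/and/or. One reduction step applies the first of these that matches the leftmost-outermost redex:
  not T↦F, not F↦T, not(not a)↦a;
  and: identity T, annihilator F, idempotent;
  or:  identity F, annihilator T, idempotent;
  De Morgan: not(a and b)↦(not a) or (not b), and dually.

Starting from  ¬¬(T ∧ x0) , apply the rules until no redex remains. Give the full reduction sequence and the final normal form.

  start: ¬¬(T ∧ x0)
  [1] T ∧ x0
  [2] x0

Answer: normal form = x0  (in 2 steps)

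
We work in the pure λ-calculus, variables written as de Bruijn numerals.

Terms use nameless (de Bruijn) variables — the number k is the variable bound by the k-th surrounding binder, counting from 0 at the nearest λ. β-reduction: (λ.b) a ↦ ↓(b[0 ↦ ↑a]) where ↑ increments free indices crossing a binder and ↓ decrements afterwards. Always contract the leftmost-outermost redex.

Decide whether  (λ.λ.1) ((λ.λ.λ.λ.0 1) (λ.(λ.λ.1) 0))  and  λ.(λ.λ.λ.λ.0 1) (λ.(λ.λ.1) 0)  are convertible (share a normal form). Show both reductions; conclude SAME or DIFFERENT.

Term A:
  start: (λ.λ.1) ((λ.λ.λ.λ.0 1) (λ.(λ.λ.1) 0))
  [1] λ.(λ.λ.λ.λ.0 1) (λ.(λ.λ.1) 0)
  [2] λ.λ.λ.λ.0 1

Term B:
  start: λ.(λ.λ.λ.λ.0 1) (λ.(λ.λ.1) 0)
  [1] λ.λ.λ.λ.0 1

Answer: SAME — A ⇓ λ.λ.λ.λ.0 1, B ⇓ λ.λ.λ.λ.0 1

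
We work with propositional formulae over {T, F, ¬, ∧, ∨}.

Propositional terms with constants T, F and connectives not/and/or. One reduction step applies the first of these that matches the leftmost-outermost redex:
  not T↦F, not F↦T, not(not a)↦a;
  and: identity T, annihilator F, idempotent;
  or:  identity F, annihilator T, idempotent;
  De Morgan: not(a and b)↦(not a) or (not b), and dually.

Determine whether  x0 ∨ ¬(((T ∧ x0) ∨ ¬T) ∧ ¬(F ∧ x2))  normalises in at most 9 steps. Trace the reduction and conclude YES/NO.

  start: x0 ∨ ¬(((T ∧ x0) ∨ ¬T) ∧ ¬(F ∧ x2))
  step 1: x0 ∨ (¬((T ∧ x0) ∨ ¬T) ∨ ¬¬(F ∧ x2))
  step 2: x0 ∨ ((¬(T ∧ x0) ∧ ¬¬T) ∨ ¬¬(F ∧ x2))
  step 3: x0 ∨ (((¬T ∨ ¬x0) ∧ ¬¬T) ∨ ¬¬(F ∧ x2))
  step 4: x0 ∨ (((F ∨ ¬x0) ∧ ¬¬T) ∨ ¬¬(F ∧ x2))
  step 5: x0 ∨ ((¬x0 ∧ ¬¬T) ∨ ¬¬(F ∧ x2))
  step 6: x0 ∨ ((¬x0 ∧ T) ∨ ¬¬(F ∧ x2))
  step 7: x0 ∨ (¬x0 ∨ ¬¬(F ∧ x2))
  step 8: x0 ∨ (¬x0 ∨ (F ∧ x2))
  step 9: x0 ∨ (¬x0 ∨ F)

Answer: NO — after 9 steps the term is x0 ∨ (¬x0 ∨ F), not yet normal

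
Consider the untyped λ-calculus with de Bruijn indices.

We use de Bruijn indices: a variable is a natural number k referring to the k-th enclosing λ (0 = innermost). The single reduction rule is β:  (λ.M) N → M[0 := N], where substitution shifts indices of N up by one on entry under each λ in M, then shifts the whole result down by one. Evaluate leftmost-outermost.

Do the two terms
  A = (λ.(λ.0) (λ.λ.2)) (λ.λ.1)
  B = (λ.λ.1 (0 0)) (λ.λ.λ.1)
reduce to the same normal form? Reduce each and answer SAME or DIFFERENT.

Term A:
  start: (λ.(λ.0) (λ.λ.2)) (λ.λ.1)
  [1] (λ.0) (λ.λ.λ.λ.1)
  [2] λ.λ.λ.λ.1

Term B:
  start: (λ.λ.1 (0 0)) (λ.λ.λ.1)
  [1] λ.(λ.λ.λ.1) (0 0)
  [2] λ.λ.λ.1

Answer: DIFFERENT — A ⇓ λ.λ.λ.λ.1, B ⇓ λ.λ.λ.1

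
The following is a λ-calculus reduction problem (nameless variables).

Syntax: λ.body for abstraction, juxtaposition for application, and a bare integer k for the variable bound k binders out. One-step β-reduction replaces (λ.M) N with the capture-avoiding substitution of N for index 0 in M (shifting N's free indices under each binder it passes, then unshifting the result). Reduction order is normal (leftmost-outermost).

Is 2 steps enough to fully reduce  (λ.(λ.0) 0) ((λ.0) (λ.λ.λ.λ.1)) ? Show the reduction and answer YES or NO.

  start: (λ.(λ.0) 0) ((λ.0) (λ.λ.λ.λ.1))
  [1] (λ.0) ((λ.0) (λ.λ.λ.λ.1))
  [2] (λ.0) (λ.λ.λ.λ.1)

Answer: NO — after 2 steps the term is (λ.0) (λ.λ.λ.λ.1), not yet normal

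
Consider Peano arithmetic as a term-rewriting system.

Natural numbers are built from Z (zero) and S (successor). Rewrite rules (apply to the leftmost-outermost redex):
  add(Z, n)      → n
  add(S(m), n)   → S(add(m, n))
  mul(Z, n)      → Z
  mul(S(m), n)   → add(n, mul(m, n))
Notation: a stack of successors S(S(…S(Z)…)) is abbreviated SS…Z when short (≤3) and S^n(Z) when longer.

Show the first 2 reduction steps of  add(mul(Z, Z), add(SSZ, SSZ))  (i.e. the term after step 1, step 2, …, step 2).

Answer: after 2 steps: add(SSZ, SSZ)

Working:
  start: add(mul(Z, Z), add(SSZ, SSZ))
  step 1: add(Z, add(SSZ, SSZ))
  step 2: add(SSZ, SSZ)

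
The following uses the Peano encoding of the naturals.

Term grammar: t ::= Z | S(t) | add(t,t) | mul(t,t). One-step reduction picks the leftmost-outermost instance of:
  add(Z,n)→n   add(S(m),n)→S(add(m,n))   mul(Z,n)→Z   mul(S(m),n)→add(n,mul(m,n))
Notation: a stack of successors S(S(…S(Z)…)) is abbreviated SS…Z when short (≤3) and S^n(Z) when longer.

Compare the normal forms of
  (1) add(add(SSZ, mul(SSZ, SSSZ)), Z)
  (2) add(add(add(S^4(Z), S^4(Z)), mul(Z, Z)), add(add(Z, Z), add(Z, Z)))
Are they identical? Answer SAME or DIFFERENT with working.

Term A:
  start: add(add(SSZ, mul(SSZ, SSSZ)), Z)
  →1  add(S(add(SZ, mul(SSZ, SSSZ))), Z)
  →2  S(add(add(SZ, mul(SSZ, SSSZ)), Z))
  →3  S(add(S(add(Z, mul(SSZ, SSSZ))), Z))
  →4  S(S(add(add(Z, mul(SSZ, SSSZ)), Z)))
  →5  S(S(add(mul(SSZ, SSSZ), Z)))
  →6  S(S(add(add(SSSZ, mul(SZ, SSSZ)), Z)))
  →7  S(S(add(S(add(SSZ, mul(SZ, SSSZ))), Z)))
  →8  S(S(S(add(add(SSZ, mul(SZ, SSSZ)), Z))))
  →9  S(S(S(add(S(add(SZ, mul(SZ, SSSZ))), Z))))
  →10  S(S(S(S(add(add(SZ, mul(SZ, SSSZ)), Z)))))
  →11  S(S(S(S(add(S(add(Z, mul(SZ, SSSZ))), Z)))))
  →12  S(S(S(S(S(add(add(Z, mul(SZ, SSSZ)), Z))))))
  →13  S(S(S(S(S(add(mul(SZ, SSSZ), Z))))))
  →14  S(S(S(S(S(add(add(SSSZ, mul(Z, SSSZ)), Z))))))
  →15  S(S(S(S(S(add(S(add(SSZ, mul(Z, SSSZ))), Z))))))
  →16  S(S(S(S(S(S(add(add(SSZ, mul(Z, SSSZ)), Z)))))))
  →17  S(S(S(S(S(S(add(S(add(SZ, mul(Z, SSSZ))), Z)))))))
  →18  S(S(S(S(S(S(S(add(add(SZ, mul(Z, SSSZ)), Z))))))))
  →19  S(S(S(S(S(S(S(add(S(add(Z, mul(Z, SSSZ))), Z))))))))
  →20  S(S(S(S(S(S(S(S(add(add(Z, mul(Z, SSSZ)), Z)))))))))
  →21  S(S(S(S(S(S(S(S(add(mul(Z, SSSZ), Z)))))))))
  →22  S(S(S(S(S(S(S(S(add(Z, Z)))))))))
  →23  S^8(Z)

Term B:
  start: add(add(add(S^4(Z), S^4(Z)), mul(Z, Z)), add(add(Z, Z), add(Z, Z)))
  →1  add(add(S(add(SSSZ, S^4(Z))), mul(Z, Z)), add(add(Z, Z), add(Z, Z)))
  →2  add(S(add(add(SSSZ, S^4(Z)), mul(Z, Z))), add(add(Z, Z), add(Z, Z)))
  →3  S(add(add(add(SSSZ, S^4(Z)), mul(Z, Z)), add(add(Z, Z), add(Z, Z))))
  →4  S(add(add(S(add(SSZ, S^4(Z))), mul(Z, Z)), add(add(Z, Z), add(Z, Z))))
  →5  S(add(S(add(add(SSZ, S^4(Z)), mul(Z, Z))), add(add(Z, Z), add(Z, Z))))
  →6  S(S(add(add(add(SSZ, S^4(Z)), mul(Z, Z)), add(add(Z, Z), add(Z, Z)))))
  →7  S(S(add(add(S(add(SZ, S^4(Z))), mul(Z, Z)), add(add(Z, Z), add(Z, Z)))))
  →8  S(S(add(S(add(add(SZ, S^4(Z)), mul(Z, Z))), add(add(Z, Z), add(Z, Z)))))
  →9  S(S(S(add(add(add(SZ, S^4(Z)), mul(Z, Z)), add(add(Z, Z), add(Z, Z))))))
  →10  S(S(S(add(add(S(add(Z, S^4(Z))), mul(Z, Z)), add(add(Z, Z), add(Z, Z))))))
  →11  S(S(S(add(S(add(add(Z, S^4(Z)), mul(Z, Z))), add(add(Z, Z), add(Z, Z))))))
  →12  S(S(S(S(add(add(add(Z, S^4(Z)), mul(Z, Z)), add(add(Z, Z), add(Z, Z)))))))
  →13  S(S(S(S(add(add(S^4(Z), mul(Z, Z)), add(add(Z, Z), add(Z, Z)))))))
  →14  S(S(S(S(add(S(add(SSSZ, mul(Z, Z))), add(add(Z, Z), add(Z, Z)))))))
  →15  S(S(S(S(S(add(add(SSSZ, mul(Z, Z)), add(add(Z, Z), add(Z, Z))))))))
  →16  S(S(S(S(S(add(S(add(SSZ, mul(Z, Z))), add(add(Z, Z), add(Z, Z))))))))
  →17  S(S(S(S(S(S(add(add(SSZ, mul(Z, Z)), add(add(Z, Z), add(Z, Z)))))))))
  →18  S(S(S(S(S(S(add(S(add(SZ, mul(Z, Z))), add(add(Z, Z), add(Z, Z)))))))))
  →19  S(S(S(S(S(S(S(add(add(SZ, mul(Z, Z)), add(add(Z, Z), add(Z, Z))))))))))
  →20  S(S(S(S(S(S(S(add(S(add(Z, mul(Z, Z))), add(add(Z, Z), add(Z, Z))))))))))
  →21  S(S(S(S(S(S(S(S(add(add(Z, mul(Z, Z)), add(add(Z, Z), add(Z, Z)))))))))))
  →22  S(S(S(S(S(S(S(S(add(mul(Z, Z), add(add(Z, Z), add(Z, Z)))))))))))
  →23  S(S(S(S(S(S(S(S(add(Z, add(add(Z, Z), add(Z, Z)))))))))))
  →24  S(S(S(S(S(S(S(S(add(add(Z, Z), add(Z, Z))))))))))
  →25  S(S(S(S(S(S(S(S(add(Z, add(Z, Z))))))))))
  →26  S(S(S(S(S(S(S(S(add(Z, Z)))))))))
  →27  S^8(Z)

Answer: SAME — A ⇓ S^8(Z), B ⇓ S^8(Z)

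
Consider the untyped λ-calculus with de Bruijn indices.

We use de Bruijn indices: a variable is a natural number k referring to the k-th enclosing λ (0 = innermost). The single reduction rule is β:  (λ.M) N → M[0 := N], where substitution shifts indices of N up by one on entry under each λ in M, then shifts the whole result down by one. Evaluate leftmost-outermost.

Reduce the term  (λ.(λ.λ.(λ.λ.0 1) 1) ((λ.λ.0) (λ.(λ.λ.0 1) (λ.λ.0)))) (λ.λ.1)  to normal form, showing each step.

Answer: normal form = λ.λ.0 (λ.0)  (in 4 steps)

Reduction:
  start: (λ.(λ.λ.(λ.λ.0 1) 1) ((λ.λ.0) (λ.(λ.λ.0 1) (λ.λ.0)))) (λ.λ.1)
  step 1: (λ.λ.(λ.λ.0 1) 1) ((λ.λ.0) (λ.(λ.λ.0 1) (λ.λ.0)))
  step 2: λ.(λ.λ.0 1) ((λ.λ.0) (λ.(λ.λ.0 1) (λ.λ.0)))
  step 3: λ.λ.0 ((λ.λ.0) (λ.(λ.λ.0 1) (λ.λ.0)))
  step 4: λ.λ.0 (λ.0)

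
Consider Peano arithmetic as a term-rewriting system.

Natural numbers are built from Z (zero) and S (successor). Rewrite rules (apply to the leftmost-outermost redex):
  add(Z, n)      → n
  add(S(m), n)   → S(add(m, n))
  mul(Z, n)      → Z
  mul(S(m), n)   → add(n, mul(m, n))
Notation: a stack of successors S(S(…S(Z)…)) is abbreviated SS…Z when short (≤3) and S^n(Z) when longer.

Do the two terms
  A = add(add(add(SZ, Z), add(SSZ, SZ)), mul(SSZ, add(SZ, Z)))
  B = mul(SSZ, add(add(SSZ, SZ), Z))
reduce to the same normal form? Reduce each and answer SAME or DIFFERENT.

Term A:
  start: add(add(add(SZ, Z), add(SSZ, SZ)), mul(SSZ, add(SZ, Z)))
  step 1: add(add(S(add(Z, Z)), add(SSZ, SZ)), mul(SSZ, add(SZ, Z)))
  step 2: add(S(add(add(Z, Z), add(SSZ, SZ))), mul(SSZ, add(SZ, Z)))
  step 3: S(add(add(add(Z, Z), add(SSZ, SZ)), mul(SSZ, add(SZ, Z))))
  step 4: S(add(add(Z, add(SSZ, SZ)), mul(SSZ, add(SZ, Z))))
  step 5: S(add(add(SSZ, SZ), mul(SSZ, add(SZ, Z))))
  step 6: S(add(S(add(SZ, SZ)), mul(SSZ, add(SZ, Z))))
  step 7: S(S(add(add(SZ, SZ), mul(SSZ, add(SZ, Z)))))
  step 8: S(S(add(S(add(Z, SZ)), mul(SSZ, add(SZ, Z)))))
  step 9: S(S(S(add(add(Z, SZ), mul(SSZ, add(SZ, Z))))))
  step 10: S(S(S(add(SZ, mul(SSZ, add(SZ, Z))))))
  step 11: S(S(S(S(add(Z, mul(SSZ, add(SZ, Z)))))))
  step 12: S(S(S(S(mul(SSZ, add(SZ, Z))))))
  step 13: S(S(S(S(add(add(SZ, Z), mul(SZ, add(SZ, Z)))))))
  step 14: S(S(S(S(add(S(add(Z, Z)), mul(SZ, add(SZ, Z)))))))
  step 15: S(S(S(S(S(add(add(Z, Z), mul(SZ, add(SZ, Z))))))))
  step 16: S(S(S(S(S(add(Z, mul(SZ, add(SZ, Z))))))))
  step 17: S(S(S(S(S(mul(SZ, add(SZ, Z)))))))
  step 18: S(S(S(S(S(add(add(SZ, Z), mul(Z, add(SZ, Z))))))))
  step 19: S(S(S(S(S(add(S(add(Z, Z)), mul(Z, add(SZ, Z))))))))
  step 20: S(S(S(S(S(S(add(add(Z, Z), mul(Z, add(SZ, Z)))))))))
  step 21: S(S(S(S(S(S(add(Z, mul(Z, add(SZ, Z)))))))))
  step 22: S(S(S(S(S(S(mul(Z, add(SZ, Z))))))))
  step 23: S^6(Z)

Term B:
  start: mul(SSZ, add(add(SSZ, SZ), Z))
  step 1: add(add(add(SSZ, SZ), Z), mul(SZ, add(add(SSZ, SZ), Z)))
  step 2: add(add(S(add(SZ, SZ)), Z), mul(SZ, add(add(SSZ, SZ), Z)))
  step 3: add(S(add(add(SZ, SZ), Z)), mul(SZ, add(add(SSZ, SZ), Z)))
  step 4: S(add(add(add(SZ, SZ), Z), mul(SZ, add(add(SSZ, SZ), Z))))
  step 5: S(add(add(S(add(Z, SZ)), Z), mul(SZ, add(add(SSZ, SZ), Z))))
  step 6: S(add(S(add(add(Z, SZ), Z)), mul(SZ, add(add(SSZ, SZ), Z))))
  step 7: S(S(add(add(add(Z, SZ), Z), mul(SZ, add(add(SSZ, SZ), Z)))))
  step 8: S(S(add(add(SZ, Z), mul(SZ, add(add(SSZ, SZ), Z)))))
  step 9: S(S(add(S(add(Z, Z)), mul(SZ, add(add(SSZ, SZ), Z)))))
  step 10: S(S(S(add(add(Z, Z), mul(SZ, add(add(SSZ, SZ), Z))))))
  step 11: S(S(S(add(Z, mul(SZ, add(add(SSZ, SZ), Z))))))
  step 12: S(S(S(mul(SZ, add(add(SSZ, SZ), Z)))))
  step 13: S(S(S(add(add(add(SSZ, SZ), Z), mul(Z, add(add(SSZ, SZ), Z))))))
  step 14: S(S(S(add(add(S(add(SZ, SZ)), Z), mul(Z, add(add(SSZ, SZ), Z))))))
  step 15: S(S(S(add(S(add(add(SZ, SZ), Z)), mul(Z, add(add(SSZ, SZ), Z))))))
  step 16: S(S(S(S(add(add(add(SZ, SZ), Z), mul(Z, add(add(SSZ, SZ), Z)))))))
  step 17: S(S(S(S(add(add(S(add(Z, SZ)), Z), mul(Z, add(add(SSZ, SZ), Z)))))))
  step 18: S(S(S(S(add(S(add(add(Z, SZ), Z)), mul(Z, add(add(SSZ, SZ), Z)))))))
  step 19: S(S(S(S(S(add(add(add(Z, SZ), Z), mul(Z, add(add(SSZ, SZ), Z))))))))
  step 20: S(S(S(S(S(add(add(SZ, Z), mul(Z, add(add(SSZ, SZ), Z))))))))
  step 21: S(S(S(S(S(add(S(add(Z, Z)), mul(Z, add(add(SSZ, SZ), Z))))))))
  step 22: S(S(S(S(S(S(add(add(Z, Z), mul(Z, add(add(SSZ, SZ), Z)))))))))
  step 23: S(S(S(S(S(S(add(Z, mul(Z, add(add(SSZ, SZ), Z)))))))))
  step 24: S(S(S(S(S(S(mul(Z, add(add(SSZ, SZ), Z))))))))
  step 25: S^6(Z)

Answer: SAME — A ⇓ S^6(Z), B ⇓ S^6(Z)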